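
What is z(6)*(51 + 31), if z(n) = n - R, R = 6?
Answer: 0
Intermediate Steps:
z(n) = -6 + n (z(n) = n - 1*6 = n - 6 = -6 + n)
z(6)*(51 + 31) = (-6 + 6)*(51 + 31) = 0*82 = 0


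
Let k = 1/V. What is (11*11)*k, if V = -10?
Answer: -121/10 ≈ -12.100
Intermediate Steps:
k = -1/10 (k = 1/(-10) = -1/10 ≈ -0.10000)
(11*11)*k = (11*11)*(-1/10) = 121*(-1/10) = -121/10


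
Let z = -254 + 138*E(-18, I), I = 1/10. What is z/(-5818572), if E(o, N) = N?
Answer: 1201/29092860 ≈ 4.1282e-5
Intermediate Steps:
I = ⅒ ≈ 0.10000
z = -1201/5 (z = -254 + 138*(⅒) = -254 + 69/5 = -1201/5 ≈ -240.20)
z/(-5818572) = -1201/5/(-5818572) = -1201/5*(-1/5818572) = 1201/29092860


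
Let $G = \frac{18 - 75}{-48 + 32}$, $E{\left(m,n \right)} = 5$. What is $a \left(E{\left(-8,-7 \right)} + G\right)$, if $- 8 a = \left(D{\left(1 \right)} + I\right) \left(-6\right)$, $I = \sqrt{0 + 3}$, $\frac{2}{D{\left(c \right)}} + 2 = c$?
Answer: $- \frac{411}{32} + \frac{411 \sqrt{3}}{64} \approx -1.7207$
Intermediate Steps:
$D{\left(c \right)} = \frac{2}{-2 + c}$
$I = \sqrt{3} \approx 1.732$
$G = \frac{57}{16}$ ($G = - \frac{57}{-16} = \left(-57\right) \left(- \frac{1}{16}\right) = \frac{57}{16} \approx 3.5625$)
$a = - \frac{3}{2} + \frac{3 \sqrt{3}}{4}$ ($a = - \frac{\left(\frac{2}{-2 + 1} + \sqrt{3}\right) \left(-6\right)}{8} = - \frac{\left(\frac{2}{-1} + \sqrt{3}\right) \left(-6\right)}{8} = - \frac{\left(2 \left(-1\right) + \sqrt{3}\right) \left(-6\right)}{8} = - \frac{\left(-2 + \sqrt{3}\right) \left(-6\right)}{8} = - \frac{12 - 6 \sqrt{3}}{8} = - \frac{3}{2} + \frac{3 \sqrt{3}}{4} \approx -0.20096$)
$a \left(E{\left(-8,-7 \right)} + G\right) = \left(- \frac{3}{2} + \frac{3 \sqrt{3}}{4}\right) \left(5 + \frac{57}{16}\right) = \left(- \frac{3}{2} + \frac{3 \sqrt{3}}{4}\right) \frac{137}{16} = - \frac{411}{32} + \frac{411 \sqrt{3}}{64}$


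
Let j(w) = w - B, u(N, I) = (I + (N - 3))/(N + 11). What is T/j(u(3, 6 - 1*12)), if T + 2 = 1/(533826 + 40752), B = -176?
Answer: -8044085/706156362 ≈ -0.011391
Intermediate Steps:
u(N, I) = (-3 + I + N)/(11 + N) (u(N, I) = (I + (-3 + N))/(11 + N) = (-3 + I + N)/(11 + N))
j(w) = 176 + w (j(w) = w - 1*(-176) = w + 176 = 176 + w)
T = -1149155/574578 (T = -2 + 1/(533826 + 40752) = -2 + 1/574578 = -1149155/574578 ≈ -2.0000)
T/j(u(3, 6 - 1*12)) = -1149155/(574578*(176 + (-3 + (6 - 1*12) + 3)/(11 + 3))) = -1149155/(574578*(176 + (-3 + (6 - 12) + 3)/14)) = -1149155/(574578*(176 + (-3 - 6 + 3)/14)) = -1149155/(574578*(176 + (1/14)*(-6))) = -1149155/(574578*(176 - 3/7)) = -1149155/(574578*1229/7) = -1149155/574578*7/1229 = -8044085/706156362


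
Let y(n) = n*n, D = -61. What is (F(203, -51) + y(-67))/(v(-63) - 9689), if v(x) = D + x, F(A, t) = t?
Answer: -4438/9813 ≈ -0.45226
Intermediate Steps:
y(n) = n**2
v(x) = -61 + x
(F(203, -51) + y(-67))/(v(-63) - 9689) = (-51 + (-67)**2)/((-61 - 63) - 9689) = (-51 + 4489)/(-124 - 9689) = 4438/(-9813) = 4438*(-1/9813) = -4438/9813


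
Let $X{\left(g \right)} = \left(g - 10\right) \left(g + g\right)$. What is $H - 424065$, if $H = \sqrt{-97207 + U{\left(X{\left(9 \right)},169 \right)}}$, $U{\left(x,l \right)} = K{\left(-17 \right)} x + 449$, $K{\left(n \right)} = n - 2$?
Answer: $-424065 + 4 i \sqrt{6026} \approx -4.2407 \cdot 10^{5} + 310.51 i$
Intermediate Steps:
$X{\left(g \right)} = 2 g \left(-10 + g\right)$ ($X{\left(g \right)} = \left(-10 + g\right) 2 g = 2 g \left(-10 + g\right)$)
$K{\left(n \right)} = -2 + n$
$U{\left(x,l \right)} = 449 - 19 x$ ($U{\left(x,l \right)} = \left(-2 - 17\right) x + 449 = - 19 x + 449 = 449 - 19 x$)
$H = 4 i \sqrt{6026}$ ($H = \sqrt{-97207 + \left(449 - 19 \cdot 2 \cdot 9 \left(-10 + 9\right)\right)} = \sqrt{-97207 + \left(449 - 19 \cdot 2 \cdot 9 \left(-1\right)\right)} = \sqrt{-97207 + \left(449 - -342\right)} = \sqrt{-97207 + \left(449 + 342\right)} = \sqrt{-97207 + 791} = \sqrt{-96416} = 4 i \sqrt{6026} \approx 310.51 i$)
$H - 424065 = 4 i \sqrt{6026} - 424065 = -424065 + 4 i \sqrt{6026}$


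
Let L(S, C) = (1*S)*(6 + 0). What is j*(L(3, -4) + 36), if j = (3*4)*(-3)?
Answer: -1944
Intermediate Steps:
L(S, C) = 6*S (L(S, C) = S*6 = 6*S)
j = -36 (j = 12*(-3) = -36)
j*(L(3, -4) + 36) = -36*(6*3 + 36) = -36*(18 + 36) = -36*54 = -1944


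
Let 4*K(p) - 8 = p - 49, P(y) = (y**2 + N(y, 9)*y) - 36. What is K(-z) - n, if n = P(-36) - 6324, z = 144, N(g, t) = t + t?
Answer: 22663/4 ≈ 5665.8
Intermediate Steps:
N(g, t) = 2*t
P(y) = -36 + y**2 + 18*y (P(y) = (y**2 + (2*9)*y) - 36 = (y**2 + 18*y) - 36 = -36 + y**2 + 18*y)
K(p) = -41/4 + p/4 (K(p) = 2 + (p - 49)/4 = 2 + (-49 + p)/4 = 2 + (-49/4 + p/4) = -41/4 + p/4)
n = -5712 (n = (-36 + (-36)**2 + 18*(-36)) - 6324 = (-36 + 1296 - 648) - 6324 = 612 - 6324 = -5712)
K(-z) - n = (-41/4 + (-1*144)/4) - 1*(-5712) = (-41/4 + (1/4)*(-144)) + 5712 = (-41/4 - 36) + 5712 = -185/4 + 5712 = 22663/4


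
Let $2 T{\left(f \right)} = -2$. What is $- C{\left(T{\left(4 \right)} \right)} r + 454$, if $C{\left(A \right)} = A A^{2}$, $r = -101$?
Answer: $353$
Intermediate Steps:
$T{\left(f \right)} = -1$ ($T{\left(f \right)} = \frac{1}{2} \left(-2\right) = -1$)
$C{\left(A \right)} = A^{3}$
$- C{\left(T{\left(4 \right)} \right)} r + 454 = - \left(-1\right)^{3} \left(-101\right) + 454 = \left(-1\right) \left(-1\right) \left(-101\right) + 454 = 1 \left(-101\right) + 454 = -101 + 454 = 353$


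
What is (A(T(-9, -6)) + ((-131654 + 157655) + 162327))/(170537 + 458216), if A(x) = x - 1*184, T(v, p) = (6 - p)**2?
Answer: 188288/628753 ≈ 0.29946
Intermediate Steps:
A(x) = -184 + x (A(x) = x - 184 = -184 + x)
(A(T(-9, -6)) + ((-131654 + 157655) + 162327))/(170537 + 458216) = ((-184 + (-6 - 6)**2) + ((-131654 + 157655) + 162327))/(170537 + 458216) = ((-184 + (-12)**2) + (26001 + 162327))/628753 = ((-184 + 144) + 188328)*(1/628753) = (-40 + 188328)*(1/628753) = 188288*(1/628753) = 188288/628753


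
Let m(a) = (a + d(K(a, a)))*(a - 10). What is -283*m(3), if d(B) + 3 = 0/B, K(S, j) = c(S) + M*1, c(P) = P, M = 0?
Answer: 0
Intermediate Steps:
K(S, j) = S (K(S, j) = S + 0*1 = S + 0 = S)
d(B) = -3 (d(B) = -3 + 0/B = -3 + 0 = -3)
m(a) = (-10 + a)*(-3 + a) (m(a) = (a - 3)*(a - 10) = (-3 + a)*(-10 + a) = (-10 + a)*(-3 + a))
-283*m(3) = -283*(30 + 3² - 13*3) = -283*(30 + 9 - 39) = -283*0 = 0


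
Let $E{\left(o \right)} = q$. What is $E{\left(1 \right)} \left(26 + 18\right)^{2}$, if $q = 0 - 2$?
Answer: $-3872$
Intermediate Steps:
$q = -2$ ($q = 0 - 2 = -2$)
$E{\left(o \right)} = -2$
$E{\left(1 \right)} \left(26 + 18\right)^{2} = - 2 \left(26 + 18\right)^{2} = - 2 \cdot 44^{2} = \left(-2\right) 1936 = -3872$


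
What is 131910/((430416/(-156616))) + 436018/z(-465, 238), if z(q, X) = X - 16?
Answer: -5091061288/110593 ≈ -46034.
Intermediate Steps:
z(q, X) = -16 + X
131910/((430416/(-156616))) + 436018/z(-465, 238) = 131910/((430416/(-156616))) + 436018/(-16 + 238) = 131910/((430416*(-1/156616))) + 436018/222 = 131910/(-53802/19577) + 436018*(1/222) = 131910*(-19577/53802) + 218009/111 = -430400345/8967 + 218009/111 = -5091061288/110593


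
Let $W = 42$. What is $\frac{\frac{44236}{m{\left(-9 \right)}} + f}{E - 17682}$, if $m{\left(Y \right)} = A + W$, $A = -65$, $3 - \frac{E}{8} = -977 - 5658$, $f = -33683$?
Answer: $- \frac{818945}{814706} \approx -1.0052$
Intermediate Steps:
$E = 53104$ ($E = 24 - 8 \left(-977 - 5658\right) = 24 - -53080 = 24 + 53080 = 53104$)
$m{\left(Y \right)} = -23$ ($m{\left(Y \right)} = -65 + 42 = -23$)
$\frac{\frac{44236}{m{\left(-9 \right)}} + f}{E - 17682} = \frac{\frac{44236}{-23} - 33683}{53104 - 17682} = \frac{44236 \left(- \frac{1}{23}\right) - 33683}{35422} = \left(- \frac{44236}{23} - 33683\right) \frac{1}{35422} = \left(- \frac{818945}{23}\right) \frac{1}{35422} = - \frac{818945}{814706}$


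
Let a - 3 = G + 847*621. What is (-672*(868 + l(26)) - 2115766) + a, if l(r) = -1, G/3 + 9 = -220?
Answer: -2173087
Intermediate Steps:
G = -687 (G = -27 + 3*(-220) = -27 - 660 = -687)
a = 525303 (a = 3 + (-687 + 847*621) = 3 + (-687 + 525987) = 3 + 525300 = 525303)
(-672*(868 + l(26)) - 2115766) + a = (-672*(868 - 1) - 2115766) + 525303 = (-672*867 - 2115766) + 525303 = (-582624 - 2115766) + 525303 = -2698390 + 525303 = -2173087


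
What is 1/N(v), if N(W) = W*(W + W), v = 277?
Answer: 1/153458 ≈ 6.5164e-6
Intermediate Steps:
N(W) = 2*W**2 (N(W) = W*(2*W) = 2*W**2)
1/N(v) = 1/(2*277**2) = 1/(2*76729) = 1/153458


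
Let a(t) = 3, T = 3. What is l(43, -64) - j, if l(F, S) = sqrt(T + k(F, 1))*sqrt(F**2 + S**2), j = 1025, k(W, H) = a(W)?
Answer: -1025 + sqrt(35670) ≈ -836.13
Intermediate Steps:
k(W, H) = 3
l(F, S) = sqrt(6)*sqrt(F**2 + S**2) (l(F, S) = sqrt(3 + 3)*sqrt(F**2 + S**2) = sqrt(6)*sqrt(F**2 + S**2))
l(43, -64) - j = sqrt(6*43**2 + 6*(-64)**2) - 1*1025 = sqrt(6*1849 + 6*4096) - 1025 = sqrt(11094 + 24576) - 1025 = sqrt(35670) - 1025 = -1025 + sqrt(35670)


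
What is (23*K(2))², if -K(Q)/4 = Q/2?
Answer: 8464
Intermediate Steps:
K(Q) = -2*Q (K(Q) = -4*Q/2 = -2*Q)
(23*K(2))² = (23*(-2*2))² = (23*(-4))² = (-92)² = 8464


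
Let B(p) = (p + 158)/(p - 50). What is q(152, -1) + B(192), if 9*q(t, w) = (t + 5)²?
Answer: 1751654/639 ≈ 2741.2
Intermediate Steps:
B(p) = (158 + p)/(-50 + p)
q(t, w) = (5 + t)²/9 (q(t, w) = (t + 5)²/9 = (5 + t)²/9)
q(152, -1) + B(192) = (5 + 152)²/9 + (158 + 192)/(-50 + 192) = (⅑)*157² + 350/142 = (⅑)*24649 + (1/142)*350 = 24649/9 + 175/71 = 1751654/639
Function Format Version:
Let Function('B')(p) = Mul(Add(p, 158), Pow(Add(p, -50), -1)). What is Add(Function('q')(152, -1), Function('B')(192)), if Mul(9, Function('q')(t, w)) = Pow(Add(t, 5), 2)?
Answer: Rational(1751654, 639) ≈ 2741.2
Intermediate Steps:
Function('B')(p) = Mul(Pow(Add(-50, p), -1), Add(158, p)) (Function('B')(p) = Mul(Add(158, p), Pow(Add(-50, p), -1)) = Mul(Pow(Add(-50, p), -1), Add(158, p)))
Function('q')(t, w) = Mul(Rational(1, 9), Pow(Add(5, t), 2)) (Function('q')(t, w) = Mul(Rational(1, 9), Pow(Add(t, 5), 2)) = Mul(Rational(1, 9), Pow(Add(5, t), 2)))
Add(Function('q')(152, -1), Function('B')(192)) = Add(Mul(Rational(1, 9), Pow(Add(5, 152), 2)), Mul(Pow(Add(-50, 192), -1), Add(158, 192))) = Add(Mul(Rational(1, 9), Pow(157, 2)), Mul(Pow(142, -1), 350)) = Add(Mul(Rational(1, 9), 24649), Mul(Rational(1, 142), 350)) = Add(Rational(24649, 9), Rational(175, 71)) = Rational(1751654, 639)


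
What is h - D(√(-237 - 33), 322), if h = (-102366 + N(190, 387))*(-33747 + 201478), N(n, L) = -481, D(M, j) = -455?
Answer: -17250629702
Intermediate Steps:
h = -17250630157 (h = (-102366 - 481)*(-33747 + 201478) = -102847*167731 = -17250630157)
h - D(√(-237 - 33), 322) = -17250630157 - 1*(-455) = -17250630157 + 455 = -17250629702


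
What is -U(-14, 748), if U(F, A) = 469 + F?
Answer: -455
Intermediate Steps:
-U(-14, 748) = -(469 - 14) = -1*455 = -455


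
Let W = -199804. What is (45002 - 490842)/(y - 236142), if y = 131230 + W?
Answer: 111460/76179 ≈ 1.4631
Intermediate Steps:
y = -68574 (y = 131230 - 199804 = -68574)
(45002 - 490842)/(y - 236142) = (45002 - 490842)/(-68574 - 236142) = -445840/(-304716) = -445840*(-1/304716) = 111460/76179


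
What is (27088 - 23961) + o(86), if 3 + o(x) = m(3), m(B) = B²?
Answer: 3133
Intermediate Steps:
o(x) = 6 (o(x) = -3 + 3² = -3 + 9 = 6)
(27088 - 23961) + o(86) = (27088 - 23961) + 6 = 3127 + 6 = 3133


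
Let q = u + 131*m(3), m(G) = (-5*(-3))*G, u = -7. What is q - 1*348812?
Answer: -342924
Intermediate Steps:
m(G) = 15*G
q = 5888 (q = -7 + 131*(15*3) = -7 + 131*45 = -7 + 5895 = 5888)
q - 1*348812 = 5888 - 1*348812 = 5888 - 348812 = -342924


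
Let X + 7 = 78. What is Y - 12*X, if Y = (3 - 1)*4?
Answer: -844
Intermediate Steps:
X = 71 (X = -7 + 78 = 71)
Y = 8 (Y = 2*4 = 8)
Y - 12*X = 8 - 12*71 = 8 - 852 = -844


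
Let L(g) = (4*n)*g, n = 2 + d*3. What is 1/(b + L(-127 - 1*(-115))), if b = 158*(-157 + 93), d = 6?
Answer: -1/11072 ≈ -9.0318e-5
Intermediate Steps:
n = 20 (n = 2 + 6*3 = 2 + 18 = 20)
b = -10112 (b = 158*(-64) = -10112)
L(g) = 80*g (L(g) = (4*20)*g = 80*g)
1/(b + L(-127 - 1*(-115))) = 1/(-10112 + 80*(-127 - 1*(-115))) = 1/(-10112 + 80*(-127 + 115)) = 1/(-10112 + 80*(-12)) = 1/(-10112 - 960) = 1/(-11072) = -1/11072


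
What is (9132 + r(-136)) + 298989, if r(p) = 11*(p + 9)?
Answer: 306724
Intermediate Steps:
r(p) = 99 + 11*p (r(p) = 11*(9 + p) = 99 + 11*p)
(9132 + r(-136)) + 298989 = (9132 + (99 + 11*(-136))) + 298989 = (9132 + (99 - 1496)) + 298989 = (9132 - 1397) + 298989 = 7735 + 298989 = 306724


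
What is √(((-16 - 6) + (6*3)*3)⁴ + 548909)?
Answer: √1597485 ≈ 1263.9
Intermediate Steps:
√(((-16 - 6) + (6*3)*3)⁴ + 548909) = √((-22 + 18*3)⁴ + 548909) = √((-22 + 54)⁴ + 548909) = √(32⁴ + 548909) = √(1048576 + 548909) = √1597485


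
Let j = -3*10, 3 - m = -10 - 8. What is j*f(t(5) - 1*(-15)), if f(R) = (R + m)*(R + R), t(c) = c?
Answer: -49200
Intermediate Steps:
m = 21 (m = 3 - (-10 - 8) = 3 - 1*(-18) = 3 + 18 = 21)
f(R) = 2*R*(21 + R) (f(R) = (R + 21)*(R + R) = (21 + R)*(2*R) = 2*R*(21 + R))
j = -30
j*f(t(5) - 1*(-15)) = -60*(5 - 1*(-15))*(21 + (5 - 1*(-15))) = -60*(5 + 15)*(21 + (5 + 15)) = -60*20*(21 + 20) = -60*20*41 = -30*1640 = -49200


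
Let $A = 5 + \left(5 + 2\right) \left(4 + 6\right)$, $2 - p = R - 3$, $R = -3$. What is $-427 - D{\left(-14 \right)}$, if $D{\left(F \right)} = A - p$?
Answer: $-494$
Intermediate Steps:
$p = 8$ ($p = 2 - \left(-3 - 3\right) = 2 - -6 = 2 + 6 = 8$)
$A = 75$ ($A = 5 + 7 \cdot 10 = 5 + 70 = 75$)
$D{\left(F \right)} = 67$ ($D{\left(F \right)} = 75 - 8 = 67$)
$-427 - D{\left(-14 \right)} = -427 - 67 = -494$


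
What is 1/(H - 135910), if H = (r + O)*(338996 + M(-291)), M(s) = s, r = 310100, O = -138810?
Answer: 1/58016643540 ≈ 1.7236e-11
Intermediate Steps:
H = 58016779450 (H = (310100 - 138810)*(338996 - 291) = 171290*338705 = 58016779450)
1/(H - 135910) = 1/(58016779450 - 135910) = 1/58016643540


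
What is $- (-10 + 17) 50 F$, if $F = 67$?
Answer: $-23450$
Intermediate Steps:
$- (-10 + 17) 50 F = - (-10 + 17) 50 \cdot 67 = \left(-1\right) 7 \cdot 50 \cdot 67 = \left(-7\right) 50 \cdot 67 = \left(-350\right) 67 = -23450$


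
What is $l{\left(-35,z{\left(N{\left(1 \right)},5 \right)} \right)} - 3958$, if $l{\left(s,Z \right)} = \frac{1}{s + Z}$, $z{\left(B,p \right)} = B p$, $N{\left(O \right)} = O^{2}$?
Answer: $- \frac{118741}{30} \approx -3958.0$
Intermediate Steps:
$l{\left(s,Z \right)} = \frac{1}{Z + s}$
$l{\left(-35,z{\left(N{\left(1 \right)},5 \right)} \right)} - 3958 = \frac{1}{1^{2} \cdot 5 - 35} - 3958 = \frac{1}{1 \cdot 5 - 35} - 3958 = \frac{1}{5 - 35} - 3958 = \frac{1}{-30} - 3958 = - \frac{1}{30} - 3958 = - \frac{118741}{30}$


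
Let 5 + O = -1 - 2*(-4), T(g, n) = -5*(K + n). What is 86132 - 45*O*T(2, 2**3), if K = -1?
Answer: 89282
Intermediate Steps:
T(g, n) = 5 - 5*n (T(g, n) = -5*(-1 + n) = 5 - 5*n)
O = 2 (O = -5 + (-1 - 2*(-4)) = -5 + (-1 + 8) = -5 + 7 = 2)
86132 - 45*O*T(2, 2**3) = 86132 - 45*2*(5 - 5*2**3) = 86132 - 90*(5 - 5*8) = 86132 - 90*(5 - 40) = 86132 - 90*(-35) = 86132 - 1*(-3150) = 86132 + 3150 = 89282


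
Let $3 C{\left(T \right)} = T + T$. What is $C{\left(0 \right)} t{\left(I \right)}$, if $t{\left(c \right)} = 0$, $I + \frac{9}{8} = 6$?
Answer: $0$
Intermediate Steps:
$I = \frac{39}{8}$ ($I = - \frac{9}{8} + 6 = \frac{39}{8} \approx 4.875$)
$C{\left(T \right)} = \frac{2 T}{3}$ ($C{\left(T \right)} = \frac{T + T}{3} = \frac{2 T}{3}$)
$C{\left(0 \right)} t{\left(I \right)} = \frac{2}{3} \cdot 0 \cdot 0 = 0 \cdot 0 = 0$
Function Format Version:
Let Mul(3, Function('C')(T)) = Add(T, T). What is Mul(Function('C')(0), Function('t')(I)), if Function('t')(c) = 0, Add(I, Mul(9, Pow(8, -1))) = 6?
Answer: 0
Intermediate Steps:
I = Rational(39, 8) (I = Add(Rational(-9, 8), 6) = Rational(39, 8) ≈ 4.8750)
Function('C')(T) = Mul(Rational(2, 3), T) (Function('C')(T) = Mul(Rational(1, 3), Add(T, T)) = Mul(Rational(1, 3), Mul(2, T)) = Mul(Rational(2, 3), T))
Mul(Function('C')(0), Function('t')(I)) = Mul(Mul(Rational(2, 3), 0), 0) = Mul(0, 0) = 0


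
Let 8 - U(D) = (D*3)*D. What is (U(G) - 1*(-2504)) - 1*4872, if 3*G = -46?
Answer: -9196/3 ≈ -3065.3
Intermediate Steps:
G = -46/3 (G = (1/3)*(-46) = -46/3 ≈ -15.333)
U(D) = 8 - 3*D**2 (U(D) = 8 - D*3*D = 8 - 3*D*D = 8 - 3*D**2)
(U(G) - 1*(-2504)) - 1*4872 = ((8 - 3*(-46/3)**2) - 1*(-2504)) - 1*4872 = ((8 - 3*2116/9) + 2504) - 4872 = ((8 - 2116/3) + 2504) - 4872 = (-2092/3 + 2504) - 4872 = 5420/3 - 4872 = -9196/3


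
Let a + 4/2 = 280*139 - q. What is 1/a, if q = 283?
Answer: 1/38635 ≈ 2.5883e-5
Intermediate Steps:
a = 38635 (a = -2 + (280*139 - 1*283) = -2 + (38920 - 283) = -2 + 38637 = 38635)
1/a = 1/38635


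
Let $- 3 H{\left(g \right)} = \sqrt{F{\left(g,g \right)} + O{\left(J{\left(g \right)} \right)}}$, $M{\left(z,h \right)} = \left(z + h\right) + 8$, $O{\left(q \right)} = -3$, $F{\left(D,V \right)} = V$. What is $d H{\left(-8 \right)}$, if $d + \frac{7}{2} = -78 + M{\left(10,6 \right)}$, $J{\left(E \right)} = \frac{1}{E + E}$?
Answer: $\frac{115 i \sqrt{11}}{6} \approx 63.569 i$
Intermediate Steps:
$J{\left(E \right)} = \frac{1}{2 E}$
$M{\left(z,h \right)} = 8 + h + z$ ($M{\left(z,h \right)} = \left(h + z\right) + 8 = 8 + h + z$)
$d = - \frac{115}{2}$ ($d = - \frac{7}{2} + \left(-78 + \left(8 + 6 + 10\right)\right) = - \frac{7}{2} + \left(-78 + 24\right) = - \frac{7}{2} - 54 = - \frac{115}{2} \approx -57.5$)
$H{\left(g \right)} = - \frac{\sqrt{-3 + g}}{3}$ ($H{\left(g \right)} = - \frac{\sqrt{g - 3}}{3} = - \frac{\sqrt{-3 + g}}{3}$)
$d H{\left(-8 \right)} = - \frac{115 \left(- \frac{\sqrt{-3 - 8}}{3}\right)}{2} = - \frac{115 \left(- \frac{\sqrt{-11}}{3}\right)}{2} = - \frac{115 \left(- \frac{i \sqrt{11}}{3}\right)}{2} = \frac{115 i \sqrt{11}}{6}$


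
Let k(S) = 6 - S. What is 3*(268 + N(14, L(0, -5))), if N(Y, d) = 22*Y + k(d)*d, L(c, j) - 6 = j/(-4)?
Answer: 27213/16 ≈ 1700.8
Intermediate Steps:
L(c, j) = 6 - j/4 (L(c, j) = 6 + j/(-4) = 6 + j*(-1/4) = 6 - j/4)
N(Y, d) = 22*Y + d*(6 - d) (N(Y, d) = 22*Y + (6 - d)*d = 22*Y + d*(6 - d))
3*(268 + N(14, L(0, -5))) = 3*(268 + (22*14 - (6 - 1/4*(-5))*(-6 + (6 - 1/4*(-5))))) = 3*(268 + (308 - (6 + 5/4)*(-6 + (6 + 5/4)))) = 3*(268 + (308 - 1*29/4*(-6 + 29/4))) = 3*(268 + (308 - 1*29/4*5/4)) = 3*(268 + (308 - 145/16)) = 3*(268 + 4783/16) = 3*(9071/16) = 27213/16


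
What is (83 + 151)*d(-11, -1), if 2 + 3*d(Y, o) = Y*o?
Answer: 702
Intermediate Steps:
d(Y, o) = -2/3 + Y*o/3 (d(Y, o) = -2/3 + (Y*o)/3 = -2/3 + Y*o/3)
(83 + 151)*d(-11, -1) = (83 + 151)*(-2/3 + (1/3)*(-11)*(-1)) = 234*(-2/3 + 11/3) = 234*3 = 702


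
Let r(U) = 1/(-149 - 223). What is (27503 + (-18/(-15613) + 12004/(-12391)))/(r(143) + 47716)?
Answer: 1979249052518220/3433995027949733 ≈ 0.57637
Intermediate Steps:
r(U) = -1/372 (r(U) = 1/(-372) = -1/372)
(27503 + (-18/(-15613) + 12004/(-12391)))/(r(143) + 47716) = (27503 + (-18/(-15613) + 12004/(-12391)))/(-1/372 + 47716) = (27503 + (-18*(-1/15613) + 12004*(-1/12391)))/(17750351/372) = (27503 + (18/15613 - 12004/12391))*(372/17750351) = (27503 - 187195414/193460683)*(372/17750351) = (5320561969135/193460683)*(372/17750351) = 1979249052518220/3433995027949733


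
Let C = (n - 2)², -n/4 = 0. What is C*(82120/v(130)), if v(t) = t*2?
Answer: 16424/13 ≈ 1263.4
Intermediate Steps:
n = 0 (n = -4*0 = 0)
v(t) = 2*t
C = 4 (C = (0 - 2)² = (-2)² = 4)
C*(82120/v(130)) = 4*(82120/((2*130))) = 4*(82120/260) = 4*(82120*(1/260)) = 4*(4106/13) = 16424/13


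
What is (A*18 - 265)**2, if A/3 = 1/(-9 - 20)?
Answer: 59892121/841 ≈ 71215.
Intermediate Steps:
A = -3/29 (A = 3/(-9 - 20) = 3/(-29) = 3*(-1/29) = -3/29 ≈ -0.10345)
(A*18 - 265)**2 = (-3/29*18 - 265)**2 = (-54/29 - 265)**2 = (-7739/29)**2 = 59892121/841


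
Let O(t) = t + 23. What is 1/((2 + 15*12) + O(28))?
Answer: 1/233 ≈ 0.0042918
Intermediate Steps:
O(t) = 23 + t
1/((2 + 15*12) + O(28)) = 1/((2 + 15*12) + (23 + 28)) = 1/((2 + 180) + 51) = 1/(182 + 51) = 1/233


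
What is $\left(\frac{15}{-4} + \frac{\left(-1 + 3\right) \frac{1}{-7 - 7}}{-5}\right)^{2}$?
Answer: $\frac{271441}{19600} \approx 13.849$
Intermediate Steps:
$\left(\frac{15}{-4} + \frac{\left(-1 + 3\right) \frac{1}{-7 - 7}}{-5}\right)^{2} = \left(15 \left(- \frac{1}{4}\right) + \frac{2}{-7 - 7} \left(- \frac{1}{5}\right)\right)^{2} = \left(- \frac{15}{4} + \frac{2}{-14} \left(- \frac{1}{5}\right)\right)^{2} = \left(- \frac{15}{4} + 2 \left(- \frac{1}{14}\right) \left(- \frac{1}{5}\right)\right)^{2} = \left(- \frac{15}{4} - - \frac{1}{35}\right)^{2} = \left(- \frac{15}{4} + \frac{1}{35}\right)^{2} = \left(- \frac{521}{140}\right)^{2} = \frac{271441}{19600}$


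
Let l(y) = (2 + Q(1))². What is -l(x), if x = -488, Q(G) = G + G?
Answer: -16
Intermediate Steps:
Q(G) = 2*G
l(y) = 16 (l(y) = (2 + 2*1)² = (2 + 2)² = 4² = 16)
-l(x) = -1*16 = -16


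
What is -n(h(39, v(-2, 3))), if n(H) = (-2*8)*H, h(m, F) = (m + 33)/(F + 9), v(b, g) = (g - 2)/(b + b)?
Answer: 4608/35 ≈ 131.66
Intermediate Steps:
v(b, g) = (-2 + g)/(2*b) (v(b, g) = (-2 + g)/((2*b)) = (-2 + g)*(1/(2*b)) = (-2 + g)/(2*b))
h(m, F) = (33 + m)/(9 + F)
n(H) = -16*H
-n(h(39, v(-2, 3))) = -(-16)*(33 + 39)/(9 + (1/2)*(-2 + 3)/(-2)) = -(-16)*72/(9 + (1/2)*(-1/2)*1) = -(-16)*72/(9 - 1/4) = -(-16)*72/(35/4) = -(-16)*(4/35)*72 = -(-16)*288/35 = -1*(-4608/35) = 4608/35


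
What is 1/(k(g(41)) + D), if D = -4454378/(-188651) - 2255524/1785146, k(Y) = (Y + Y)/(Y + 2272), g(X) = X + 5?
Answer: 10271472130403/229957018874034 ≈ 0.044667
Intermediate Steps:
g(X) = 5 + X
k(Y) = 2*Y/(2272 + Y) (k(Y) = (2*Y)/(2272 + Y) = 2*Y/(2272 + Y))
D = 3763104105532/168384789023 (D = -4454378*(-1/188651) - 2255524*1/1785146 = 4454378/188651 - 1127762/892573 = 3763104105532/168384789023 ≈ 22.348)
1/(k(g(41)) + D) = 1/(2*(5 + 41)/(2272 + (5 + 41)) + 3763104105532/168384789023) = 1/(2*46/(2272 + 46) + 3763104105532/168384789023) = 1/(2*46/2318 + 3763104105532/168384789023) = 1/(2*46*(1/2318) + 3763104105532/168384789023) = 1/(46/1159 + 3763104105532/168384789023) = 1/(229957018874034/10271472130403) = 10271472130403/229957018874034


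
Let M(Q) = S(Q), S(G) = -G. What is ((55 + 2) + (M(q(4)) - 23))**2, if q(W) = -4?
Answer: 1444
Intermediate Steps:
M(Q) = -Q
((55 + 2) + (M(q(4)) - 23))**2 = ((55 + 2) + (-1*(-4) - 23))**2 = (57 + (4 - 23))**2 = (57 - 19)**2 = 38**2 = 1444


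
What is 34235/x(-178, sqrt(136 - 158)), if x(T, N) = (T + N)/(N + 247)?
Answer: 34235*(sqrt(22) - 247*I)/(sqrt(22) + 178*I) ≈ -47449.0 - 2152.4*I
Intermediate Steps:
x(T, N) = (N + T)/(247 + N)
34235/x(-178, sqrt(136 - 158)) = 34235/(((sqrt(136 - 158) - 178)/(247 + sqrt(136 - 158)))) = 34235/(((sqrt(-22) - 178)/(247 + sqrt(-22)))) = 34235/(((I*sqrt(22) - 178)/(247 + I*sqrt(22)))) = 34235/(((-178 + I*sqrt(22))/(247 + I*sqrt(22)))) = 34235*((247 + I*sqrt(22))/(-178 + I*sqrt(22))) = 34235*(247 + I*sqrt(22))/(-178 + I*sqrt(22))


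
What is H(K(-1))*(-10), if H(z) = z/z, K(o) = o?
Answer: -10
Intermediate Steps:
H(z) = 1
H(K(-1))*(-10) = 1*(-10) = -10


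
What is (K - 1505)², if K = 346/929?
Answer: 1953842044401/863041 ≈ 2.2639e+6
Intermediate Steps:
K = 346/929 (K = 346*(1/929) = 346/929 ≈ 0.37244)
(K - 1505)² = (346/929 - 1505)² = (-1397799/929)² = 1953842044401/863041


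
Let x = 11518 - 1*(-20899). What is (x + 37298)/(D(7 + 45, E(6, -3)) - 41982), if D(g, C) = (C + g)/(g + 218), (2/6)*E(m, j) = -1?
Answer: -18823050/11335091 ≈ -1.6606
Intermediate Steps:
E(m, j) = -3 (E(m, j) = 3*(-1) = -3)
x = 32417 (x = 11518 + 20899 = 32417)
D(g, C) = (C + g)/(218 + g)
(x + 37298)/(D(7 + 45, E(6, -3)) - 41982) = (32417 + 37298)/((-3 + (7 + 45))/(218 + (7 + 45)) - 41982) = 69715/((-3 + 52)/(218 + 52) - 41982) = 69715/(49/270 - 41982) = 69715/(-11335091/270) = 69715*(-270/11335091) = -18823050/11335091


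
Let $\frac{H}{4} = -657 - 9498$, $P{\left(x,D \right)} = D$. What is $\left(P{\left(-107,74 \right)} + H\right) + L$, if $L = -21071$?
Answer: $-61617$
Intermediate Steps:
$H = -40620$ ($H = 4 \left(-657 - 9498\right) = 4 \left(-10155\right) = -40620$)
$\left(P{\left(-107,74 \right)} + H\right) + L = \left(74 - 40620\right) - 21071 = -40546 - 21071 = -61617$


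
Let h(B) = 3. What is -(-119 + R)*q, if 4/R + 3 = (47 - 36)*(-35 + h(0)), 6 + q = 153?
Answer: 6210603/355 ≈ 17495.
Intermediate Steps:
q = 147 (q = -6 + 153 = 147)
R = -4/355 (R = 4/(-3 + (47 - 36)*(-35 + 3)) = 4/(-3 + 11*(-32)) = 4/(-3 - 352) = 4/(-355) = 4*(-1/355) = -4/355 ≈ -0.011268)
-(-119 + R)*q = -(-119 - 4/355)*147 = -(-42249)*147/355 = -1*(-6210603/355) = 6210603/355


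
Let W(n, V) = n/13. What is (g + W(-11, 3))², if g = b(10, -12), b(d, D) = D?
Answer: 27889/169 ≈ 165.02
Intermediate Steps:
g = -12
W(n, V) = n/13
(g + W(-11, 3))² = (-12 + (1/13)*(-11))² = (-12 - 11/13)² = (-167/13)² = 27889/169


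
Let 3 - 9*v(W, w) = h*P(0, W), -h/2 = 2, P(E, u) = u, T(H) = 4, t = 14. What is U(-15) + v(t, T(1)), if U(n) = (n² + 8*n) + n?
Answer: 869/9 ≈ 96.556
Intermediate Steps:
h = -4 (h = -2*2 = -4)
U(n) = n² + 9*n
v(W, w) = ⅓ + 4*W/9 (v(W, w) = ⅓ - (-4)*W/9 = ⅓ + 4*W/9)
U(-15) + v(t, T(1)) = -15*(9 - 15) + (⅓ + (4/9)*14) = -15*(-6) + (⅓ + 56/9) = 90 + 59/9 = 869/9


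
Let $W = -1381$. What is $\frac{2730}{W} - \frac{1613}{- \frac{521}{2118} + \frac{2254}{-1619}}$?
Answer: $\frac{7623037098396}{7757727451} \approx 982.64$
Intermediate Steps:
$\frac{2730}{W} - \frac{1613}{- \frac{521}{2118} + \frac{2254}{-1619}} = \frac{2730}{-1381} - \frac{1613}{- \frac{521}{2118} + \frac{2254}{-1619}} = 2730 \left(- \frac{1}{1381}\right) - \frac{1613}{\left(-521\right) \frac{1}{2118} + 2254 \left(- \frac{1}{1619}\right)} = - \frac{2730}{1381} - \frac{1613}{- \frac{521}{2118} - \frac{2254}{1619}} = - \frac{2730}{1381} - \frac{1613}{- \frac{5617471}{3429042}} = - \frac{2730}{1381} - - \frac{5531044746}{5617471} = - \frac{2730}{1381} + \frac{5531044746}{5617471} = \frac{7623037098396}{7757727451}$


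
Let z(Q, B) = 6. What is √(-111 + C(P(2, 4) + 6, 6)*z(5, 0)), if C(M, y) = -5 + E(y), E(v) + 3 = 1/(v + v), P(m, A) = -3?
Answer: I*√634/2 ≈ 12.59*I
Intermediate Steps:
E(v) = -3 + 1/(2*v) (E(v) = -3 + 1/(v + v) = -3 + 1/(2*v))
C(M, y) = -8 + 1/(2*y) (C(M, y) = -5 + (-3 + 1/(2*y)) = -8 + 1/(2*y))
√(-111 + C(P(2, 4) + 6, 6)*z(5, 0)) = √(-111 + (-8 + (½)/6)*6) = √(-111 + (-8 + (½)*(⅙))*6) = √(-111 + (-8 + 1/12)*6) = √(-111 - 95/12*6) = √(-111 - 95/2) = √(-317/2) = I*√634/2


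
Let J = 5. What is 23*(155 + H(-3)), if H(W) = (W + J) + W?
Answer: 3542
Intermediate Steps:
H(W) = 5 + 2*W (H(W) = (W + 5) + W = (5 + W) + W = 5 + 2*W)
23*(155 + H(-3)) = 23*(155 + (5 + 2*(-3))) = 23*(155 + (5 - 6)) = 23*(155 - 1) = 23*154 = 3542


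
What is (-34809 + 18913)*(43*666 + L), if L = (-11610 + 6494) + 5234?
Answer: -457105376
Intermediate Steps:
L = 118 (L = -5116 + 5234 = 118)
(-34809 + 18913)*(43*666 + L) = (-34809 + 18913)*(43*666 + 118) = -15896*(28638 + 118) = -15896*28756 = -457105376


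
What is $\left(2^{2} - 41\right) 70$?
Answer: $-2590$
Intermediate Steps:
$\left(2^{2} - 41\right) 70 = \left(4 - 41\right) 70 = \left(-37\right) 70 = -2590$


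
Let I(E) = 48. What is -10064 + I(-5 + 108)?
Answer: -10016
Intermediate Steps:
-10064 + I(-5 + 108) = -10064 + 48 = -10016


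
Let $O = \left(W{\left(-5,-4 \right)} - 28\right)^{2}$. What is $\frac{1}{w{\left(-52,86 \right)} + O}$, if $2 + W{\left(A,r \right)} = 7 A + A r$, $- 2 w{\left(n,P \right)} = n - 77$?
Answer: $\frac{2}{4179} \approx 0.00047858$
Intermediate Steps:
$w{\left(n,P \right)} = \frac{77}{2} - \frac{n}{2}$ ($w{\left(n,P \right)} = - \frac{n - 77}{2} = - \frac{-77 + n}{2} = \frac{77}{2} - \frac{n}{2}$)
$W{\left(A,r \right)} = -2 + 7 A + A r$ ($W{\left(A,r \right)} = -2 + \left(7 A + A r\right) = -2 + 7 A + A r$)
$O = 2025$ ($O = \left(\left(-2 + 7 \left(-5\right) - -20\right) - 28\right)^{2} = \left(\left(-2 - 35 + 20\right) - 28\right)^{2} = \left(-17 - 28\right)^{2} = \left(-45\right)^{2} = 2025$)
$\frac{1}{w{\left(-52,86 \right)} + O} = \frac{1}{\left(\frac{77}{2} - -26\right) + 2025} = \frac{1}{\left(\frac{77}{2} + 26\right) + 2025} = \frac{1}{\frac{129}{2} + 2025} = \frac{1}{\frac{4179}{2}} = \frac{2}{4179}$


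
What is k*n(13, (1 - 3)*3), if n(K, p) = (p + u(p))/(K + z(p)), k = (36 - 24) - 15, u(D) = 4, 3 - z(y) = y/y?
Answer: ⅖ ≈ 0.40000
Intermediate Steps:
z(y) = 2 (z(y) = 3 - y/y = 3 - 1*1 = 3 - 1 = 2)
k = -3 (k = 12 - 15 = -3)
n(K, p) = (4 + p)/(2 + K) (n(K, p) = (p + 4)/(K + 2) = (4 + p)/(2 + K))
k*n(13, (1 - 3)*3) = -3*(4 + (1 - 3)*3)/(2 + 13) = -3*(4 - 2*3)/15 = -(4 - 6)/5 = -(-2)/5 = -3*(-2/15) = ⅖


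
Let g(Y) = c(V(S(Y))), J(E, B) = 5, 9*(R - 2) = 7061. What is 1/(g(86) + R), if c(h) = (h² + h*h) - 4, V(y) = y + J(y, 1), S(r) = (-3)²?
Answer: 9/10571 ≈ 0.00085139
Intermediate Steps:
R = 7079/9 (R = 2 + (⅑)*7061 = 2 + 7061/9 = 7079/9 ≈ 786.56)
S(r) = 9
V(y) = 5 + y (V(y) = y + 5 = 5 + y)
c(h) = -4 + 2*h² (c(h) = (h² + h²) - 4 = 2*h² - 4 = -4 + 2*h²)
g(Y) = 388 (g(Y) = -4 + 2*(5 + 9)² = -4 + 2*14² = -4 + 2*196 = -4 + 392 = 388)
1/(g(86) + R) = 1/(388 + 7079/9) = 1/(10571/9) = 9/10571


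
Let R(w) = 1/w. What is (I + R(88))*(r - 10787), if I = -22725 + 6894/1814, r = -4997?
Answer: 3578063826361/9977 ≈ 3.5863e+8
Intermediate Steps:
I = -20608128/907 (I = -22725 + 6894*(1/1814) = -22725 + 3447/907 = -20608128/907 ≈ -22721.)
(I + R(88))*(r - 10787) = (-20608128/907 + 1/88)*(-4997 - 10787) = (-20608128/907 + 1/88)*(-15784) = -1813514357/79816*(-15784) = 3578063826361/9977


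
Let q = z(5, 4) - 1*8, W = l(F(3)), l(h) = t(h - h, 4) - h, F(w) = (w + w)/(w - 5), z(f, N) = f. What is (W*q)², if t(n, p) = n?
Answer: 81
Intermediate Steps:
F(w) = 2*w/(-5 + w) (F(w) = (2*w)/(-5 + w) = 2*w/(-5 + w))
l(h) = -h (l(h) = (h - h) - h = 0 - h = -h)
W = 3 (W = -2*3/(-5 + 3) = -2*3/(-2) = -2*3*(-1)/2 = -1*(-3) = 3)
q = -3 (q = 5 - 1*8 = 5 - 8 = -3)
(W*q)² = (3*(-3))² = (-9)² = 81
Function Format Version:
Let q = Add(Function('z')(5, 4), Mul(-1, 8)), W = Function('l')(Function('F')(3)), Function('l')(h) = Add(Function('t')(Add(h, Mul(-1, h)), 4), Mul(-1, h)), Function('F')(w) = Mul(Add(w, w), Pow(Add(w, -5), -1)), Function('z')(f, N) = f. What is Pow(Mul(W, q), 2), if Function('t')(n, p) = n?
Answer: 81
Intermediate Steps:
Function('F')(w) = Mul(2, w, Pow(Add(-5, w), -1)) (Function('F')(w) = Mul(Mul(2, w), Pow(Add(-5, w), -1)) = Mul(2, w, Pow(Add(-5, w), -1)))
Function('l')(h) = Mul(-1, h) (Function('l')(h) = Add(Add(h, Mul(-1, h)), Mul(-1, h)) = Add(0, Mul(-1, h)) = Mul(-1, h))
W = 3 (W = Mul(-1, Mul(2, 3, Pow(Add(-5, 3), -1))) = Mul(-1, Mul(2, 3, Pow(-2, -1))) = Mul(-1, Mul(2, 3, Rational(-1, 2))) = Mul(-1, -3) = 3)
q = -3 (q = Add(5, Mul(-1, 8)) = Add(5, -8) = -3)
Pow(Mul(W, q), 2) = Pow(Mul(3, -3), 2) = Pow(-9, 2) = 81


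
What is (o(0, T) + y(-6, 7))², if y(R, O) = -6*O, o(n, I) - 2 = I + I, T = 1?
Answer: 1444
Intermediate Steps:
o(n, I) = 2 + 2*I (o(n, I) = 2 + (I + I) = 2 + 2*I)
(o(0, T) + y(-6, 7))² = ((2 + 2*1) - 6*7)² = ((2 + 2) - 42)² = (4 - 42)² = (-38)² = 1444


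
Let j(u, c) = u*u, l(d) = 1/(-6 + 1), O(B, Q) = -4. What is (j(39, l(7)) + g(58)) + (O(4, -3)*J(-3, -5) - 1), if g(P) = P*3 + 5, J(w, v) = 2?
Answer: 1691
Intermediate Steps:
l(d) = -⅕ (l(d) = 1/(-5) = -⅕)
g(P) = 5 + 3*P (g(P) = 3*P + 5 = 5 + 3*P)
j(u, c) = u²
(j(39, l(7)) + g(58)) + (O(4, -3)*J(-3, -5) - 1) = (39² + (5 + 3*58)) + (-4*2 - 1) = (1521 + (5 + 174)) + (-8 - 1) = (1521 + 179) - 9 = 1700 - 9 = 1691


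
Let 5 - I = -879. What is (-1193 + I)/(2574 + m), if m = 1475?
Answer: -309/4049 ≈ -0.076315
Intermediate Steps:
I = 884 (I = 5 - 1*(-879) = 5 + 879 = 884)
(-1193 + I)/(2574 + m) = (-1193 + 884)/(2574 + 1475) = -309/4049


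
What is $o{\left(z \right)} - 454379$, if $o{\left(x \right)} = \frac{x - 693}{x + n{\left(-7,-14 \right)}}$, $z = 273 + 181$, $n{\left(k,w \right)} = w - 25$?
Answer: $- \frac{188567524}{415} \approx -4.5438 \cdot 10^{5}$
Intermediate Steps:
$n{\left(k,w \right)} = -25 + w$
$z = 454$
$o{\left(x \right)} = \frac{-693 + x}{-39 + x}$ ($o{\left(x \right)} = \frac{x - 693}{x - 39} = \frac{-693 + x}{x - 39} = \frac{-693 + x}{-39 + x}$)
$o{\left(z \right)} - 454379 = \frac{-693 + 454}{-39 + 454} - 454379 = \frac{1}{415} \left(-239\right) - 454379 = - \frac{239}{415} - 454379 = - \frac{188567524}{415}$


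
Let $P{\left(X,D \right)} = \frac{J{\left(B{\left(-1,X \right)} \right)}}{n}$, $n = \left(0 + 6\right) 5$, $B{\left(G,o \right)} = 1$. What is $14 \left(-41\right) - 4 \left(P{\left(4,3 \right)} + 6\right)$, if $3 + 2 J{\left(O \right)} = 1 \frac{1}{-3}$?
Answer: $- \frac{5380}{9} \approx -597.78$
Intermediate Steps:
$J{\left(O \right)} = - \frac{5}{3}$ ($J{\left(O \right)} = - \frac{3}{2} + \frac{1 \frac{1}{-3}}{2} = - \frac{3}{2} + \frac{1 \left(- \frac{1}{3}\right)}{2} = - \frac{3}{2} + \frac{1}{2} \left(- \frac{1}{3}\right) = - \frac{3}{2} - \frac{1}{6} = - \frac{5}{3}$)
$n = 30$ ($n = 6 \cdot 5 = 30$)
$P{\left(X,D \right)} = - \frac{1}{18}$ ($P{\left(X,D \right)} = - \frac{5}{3 \cdot 30} = \left(- \frac{5}{3}\right) \frac{1}{30} = - \frac{1}{18}$)
$14 \left(-41\right) - 4 \left(P{\left(4,3 \right)} + 6\right) = 14 \left(-41\right) - 4 \left(- \frac{1}{18} + 6\right) = -574 - \frac{214}{9} = - \frac{5380}{9}$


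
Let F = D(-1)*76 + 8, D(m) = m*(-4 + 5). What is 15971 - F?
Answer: 16039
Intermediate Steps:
D(m) = m (D(m) = m*1 = m)
F = -68 (F = -1*76 + 8 = -76 + 8 = -68)
15971 - F = 15971 - 1*(-68) = 15971 + 68 = 16039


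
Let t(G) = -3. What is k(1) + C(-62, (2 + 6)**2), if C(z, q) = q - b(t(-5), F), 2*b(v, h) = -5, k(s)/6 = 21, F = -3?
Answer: 385/2 ≈ 192.50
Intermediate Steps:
k(s) = 126 (k(s) = 6*21 = 126)
b(v, h) = -5/2 (b(v, h) = (1/2)*(-5) = -5/2)
C(z, q) = 5/2 + q (C(z, q) = q - 1*(-5/2) = q + 5/2 = 5/2 + q)
k(1) + C(-62, (2 + 6)**2) = 126 + (5/2 + (2 + 6)**2) = 126 + (5/2 + 8**2) = 126 + (5/2 + 64) = 126 + 133/2 = 385/2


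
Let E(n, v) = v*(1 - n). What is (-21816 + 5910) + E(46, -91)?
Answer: -11811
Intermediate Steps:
(-21816 + 5910) + E(46, -91) = (-21816 + 5910) - 91*(1 - 1*46) = -15906 - 91*(1 - 46) = -15906 - 91*(-45) = -15906 + 4095 = -11811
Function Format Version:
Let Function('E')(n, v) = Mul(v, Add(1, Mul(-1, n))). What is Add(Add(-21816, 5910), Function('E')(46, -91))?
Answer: -11811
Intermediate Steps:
Add(Add(-21816, 5910), Function('E')(46, -91)) = Add(Add(-21816, 5910), Mul(-91, Add(1, Mul(-1, 46)))) = Add(-15906, Mul(-91, Add(1, -46))) = Add(-15906, Mul(-91, -45)) = Add(-15906, 4095) = -11811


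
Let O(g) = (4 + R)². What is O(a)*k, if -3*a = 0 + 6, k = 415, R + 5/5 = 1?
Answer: 6640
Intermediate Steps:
R = 0 (R = -1 + 1 = 0)
a = -2 (a = -(0 + 6)/3 = -⅓*6 = -2)
O(g) = 16 (O(g) = (4 + 0)² = 4² = 16)
O(a)*k = 16*415 = 6640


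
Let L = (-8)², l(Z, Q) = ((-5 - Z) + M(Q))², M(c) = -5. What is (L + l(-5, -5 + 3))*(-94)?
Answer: -8366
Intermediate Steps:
l(Z, Q) = (-10 - Z)² (l(Z, Q) = ((-5 - Z) - 5)² = (-10 - Z)²)
L = 64
(L + l(-5, -5 + 3))*(-94) = (64 + (10 - 5)²)*(-94) = (64 + 5²)*(-94) = (64 + 25)*(-94) = 89*(-94) = -8366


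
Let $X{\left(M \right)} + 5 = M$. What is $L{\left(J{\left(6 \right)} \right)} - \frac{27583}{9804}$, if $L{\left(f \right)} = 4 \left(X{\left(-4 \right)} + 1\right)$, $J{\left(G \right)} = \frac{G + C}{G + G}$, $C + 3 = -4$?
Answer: $- \frac{341311}{9804} \approx -34.813$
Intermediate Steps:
$X{\left(M \right)} = -5 + M$
$C = -7$ ($C = -3 - 4 = -7$)
$J{\left(G \right)} = \frac{-7 + G}{2 G}$ ($J{\left(G \right)} = \frac{G - 7}{G + G} = \frac{-7 + G}{2 G}$)
$L{\left(f \right)} = -32$ ($L{\left(f \right)} = 4 \left(\left(-5 - 4\right) + 1\right) = 4 \left(-9 + 1\right) = 4 \left(-8\right) = -32$)
$L{\left(J{\left(6 \right)} \right)} - \frac{27583}{9804} = -32 - \frac{27583}{9804} = - \frac{341311}{9804}$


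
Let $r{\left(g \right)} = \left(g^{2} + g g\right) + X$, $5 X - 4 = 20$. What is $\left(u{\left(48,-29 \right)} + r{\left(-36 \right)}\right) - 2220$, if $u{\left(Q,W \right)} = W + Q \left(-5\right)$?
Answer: $\frac{539}{5} \approx 107.8$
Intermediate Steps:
$X = \frac{24}{5}$ ($X = \frac{4}{5} + \frac{1}{5} \cdot 20 = \frac{4}{5} + 4 = \frac{24}{5} \approx 4.8$)
$u{\left(Q,W \right)} = W - 5 Q$
$r{\left(g \right)} = \frac{24}{5} + 2 g^{2}$ ($r{\left(g \right)} = \left(g^{2} + g g\right) + \frac{24}{5} = \left(g^{2} + g^{2}\right) + \frac{24}{5} = 2 g^{2} + \frac{24}{5} = \frac{24}{5} + 2 g^{2}$)
$\left(u{\left(48,-29 \right)} + r{\left(-36 \right)}\right) - 2220 = \left(\left(-29 - 240\right) + \left(\frac{24}{5} + 2 \left(-36\right)^{2}\right)\right) - 2220 = \left(\left(-29 - 240\right) + \left(\frac{24}{5} + 2 \cdot 1296\right)\right) - 2220 = \left(-269 + \left(\frac{24}{5} + 2592\right)\right) - 2220 = \left(-269 + \frac{12984}{5}\right) - 2220 = \frac{11639}{5} - 2220 = \frac{539}{5}$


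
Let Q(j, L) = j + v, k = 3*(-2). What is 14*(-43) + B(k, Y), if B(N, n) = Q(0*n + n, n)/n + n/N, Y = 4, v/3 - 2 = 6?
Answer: -1787/3 ≈ -595.67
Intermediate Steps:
v = 24 (v = 6 + 3*6 = 6 + 18 = 24)
k = -6
Q(j, L) = 24 + j (Q(j, L) = j + 24 = 24 + j)
B(N, n) = n/N + (24 + n)/n (B(N, n) = (24 + (0*n + n))/n + n/N = (24 + (0 + n))/n + n/N = (24 + n)/n + n/N = n/N + (24 + n)/n)
14*(-43) + B(k, Y) = 14*(-43) + (1 + 24/4 + 4/(-6)) = -602 + (1 + 24*(¼) + 4*(-⅙)) = -602 + (1 + 6 - ⅔) = -602 + 19/3 = -1787/3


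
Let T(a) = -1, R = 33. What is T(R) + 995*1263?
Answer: 1256684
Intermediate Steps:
T(R) + 995*1263 = -1 + 995*1263 = -1 + 1256685 = 1256684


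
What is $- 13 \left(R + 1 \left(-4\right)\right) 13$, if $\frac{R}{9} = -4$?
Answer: $6760$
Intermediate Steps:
$R = -36$ ($R = 9 \left(-4\right) = -36$)
$- 13 \left(R + 1 \left(-4\right)\right) 13 = - 13 \left(-36 + 1 \left(-4\right)\right) 13 = - 13 \left(-36 - 4\right) 13 = \left(-13\right) \left(-40\right) 13 = 520 \cdot 13 = 6760$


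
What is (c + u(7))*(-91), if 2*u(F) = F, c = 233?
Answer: -43043/2 ≈ -21522.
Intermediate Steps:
u(F) = F/2
(c + u(7))*(-91) = (233 + (½)*7)*(-91) = (233 + 7/2)*(-91) = (473/2)*(-91) = -43043/2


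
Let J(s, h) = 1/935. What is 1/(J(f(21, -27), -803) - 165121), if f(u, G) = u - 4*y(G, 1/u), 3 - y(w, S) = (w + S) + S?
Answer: -935/154388134 ≈ -6.0562e-6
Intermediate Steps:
y(w, S) = 3 - w - 2*S (y(w, S) = 3 - ((w + S) + S) = 3 - ((S + w) + S) = 3 - (w + 2*S) = 3 + (-w - 2*S) = 3 - w - 2*S)
f(u, G) = -12 + u + 4*G + 8/u (f(u, G) = u - 4*(3 - G - 2/u) = u + (-12 + 4*G + 8/u) = -12 + u + 4*G + 8/u)
J(s, h) = 1/935
1/(J(f(21, -27), -803) - 165121) = 1/(1/935 - 165121) = 1/(-154388134/935) = -935/154388134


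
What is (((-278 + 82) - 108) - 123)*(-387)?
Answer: 165249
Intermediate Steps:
(((-278 + 82) - 108) - 123)*(-387) = ((-196 - 108) - 123)*(-387) = (-304 - 123)*(-387) = -427*(-387) = 165249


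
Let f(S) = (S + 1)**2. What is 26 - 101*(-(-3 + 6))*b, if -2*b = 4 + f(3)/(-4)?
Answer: 26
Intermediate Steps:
f(S) = (1 + S)**2
b = 0 (b = -(4 + (1 + 3)**2/(-4))/2 = -(4 + 4**2*(-1/4))/2 = -(4 + 16*(-1/4))/2 = -(4 - 4)/2 = -1/2*0 = 0)
26 - 101*(-(-3 + 6))*b = 26 - 101*(-(-3 + 6))*0 = 26 - 101*(-3)*0 = 26 - 101*(-1*3)*0 = 26 - (-303)*0 = 26 - 101*0 = 26 + 0 = 26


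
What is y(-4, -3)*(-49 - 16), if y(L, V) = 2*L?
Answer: 520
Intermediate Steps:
y(-4, -3)*(-49 - 16) = (2*(-4))*(-49 - 16) = -8*(-65) = 520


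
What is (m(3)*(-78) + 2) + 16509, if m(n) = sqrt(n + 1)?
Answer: 16355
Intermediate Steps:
m(n) = sqrt(1 + n)
(m(3)*(-78) + 2) + 16509 = (sqrt(1 + 3)*(-78) + 2) + 16509 = (sqrt(4)*(-78) + 2) + 16509 = (2*(-78) + 2) + 16509 = (-156 + 2) + 16509 = -154 + 16509 = 16355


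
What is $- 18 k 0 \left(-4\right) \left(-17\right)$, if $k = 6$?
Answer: $0$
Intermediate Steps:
$- 18 k 0 \left(-4\right) \left(-17\right) = - 18 \cdot 6 \cdot 0 \left(-4\right) \left(-17\right) = - 18 \cdot 0 \left(-4\right) \left(-17\right) = \left(-18\right) 0 \left(-17\right) = 0 \left(-17\right) = 0$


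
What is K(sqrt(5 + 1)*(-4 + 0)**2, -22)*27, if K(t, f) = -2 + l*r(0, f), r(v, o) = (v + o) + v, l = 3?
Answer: -1836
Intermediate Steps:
r(v, o) = o + 2*v (r(v, o) = (o + v) + v = o + 2*v)
K(t, f) = -2 + 3*f (K(t, f) = -2 + 3*(f + 2*0) = -2 + 3*(f + 0) = -2 + 3*f)
K(sqrt(5 + 1)*(-4 + 0)**2, -22)*27 = (-2 + 3*(-22))*27 = (-2 - 66)*27 = -68*27 = -1836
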